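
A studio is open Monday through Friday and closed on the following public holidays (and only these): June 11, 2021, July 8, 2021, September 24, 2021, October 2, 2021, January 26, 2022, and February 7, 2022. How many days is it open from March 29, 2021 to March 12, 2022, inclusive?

245 working days

March 29, 2021 is a Monday.
That's 349 days from start to end, counting both.
349 = 7 × 49 + 6, so there are 49 full weeks plus 6 extra days.
Each full week contributes 5 weekdays (Mon–Fri): 49 × 5 = 245.
The 6 extra days are Mon, Tue, Wed, Thu, Fri, Sat — 5 of them qualify.
Total: 245 + 5 = 250.
Holidays: June 11, 2021 (Fri); July 8, 2021 (Thu); September 24, 2021 (Fri); October 2, 2021 (Sat); January 26, 2022 (Wed); February 7, 2022 (Mon).
5 of the 6 holidays fall on weekdays; the rest are weekends and were already excluded.
Business days: 250 − 5 = 245.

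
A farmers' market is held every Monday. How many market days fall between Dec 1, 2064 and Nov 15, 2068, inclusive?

207 Mondays

Dec 1, 2064 is a Monday.
That's 1446 days from start to end, counting both.
1446 = 7 × 206 + 4, so there are 206 full weeks plus 4 extra days.
Each full week contributes one Monday: 206 so far.
The 4 extra days are Mon, Tue, Wed, Thu — 1 of them qualifies.
Total: 206 + 1 = 207.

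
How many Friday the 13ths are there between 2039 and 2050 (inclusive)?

21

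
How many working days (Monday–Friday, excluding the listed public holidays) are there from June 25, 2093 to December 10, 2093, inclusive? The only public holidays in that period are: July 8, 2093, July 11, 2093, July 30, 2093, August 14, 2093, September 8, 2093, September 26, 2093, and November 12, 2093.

June 25, 2093 is a Thursday.
From June 25, 2093 to December 10, 2093 is 169 days inclusive.
169 = 7 × 24 + 1, so there are 24 full weeks plus 1 extra day.
Each full week contributes 5 weekdays (Mon–Fri): 24 × 5 = 120.
The 1 extra day is Thu — 1 of them qualifies.
Total: 120 + 1 = 121.
Holidays: July 8, 2093 (Wed); July 11, 2093 (Sat); July 30, 2093 (Thu); August 14, 2093 (Fri); September 8, 2093 (Tue); September 26, 2093 (Sat); November 12, 2093 (Thu).
5 of the 7 holidays fall on weekdays; the rest are weekends and were already excluded.
Business days: 121 − 5 = 116.

116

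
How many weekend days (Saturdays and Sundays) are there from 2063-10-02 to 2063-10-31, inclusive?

8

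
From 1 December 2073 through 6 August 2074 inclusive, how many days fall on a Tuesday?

35

1 December 2073 is a Friday.
The range spans 249 days (inclusive of both endpoints).
249 = 7 × 35 + 4, so there are 35 full weeks plus 4 extra days.
Each full week contributes one Tuesday: 35 so far.
The 4 extra days are Fri, Sat, Sun, Mon — none qualify.
Total: 35 + 0 = 35.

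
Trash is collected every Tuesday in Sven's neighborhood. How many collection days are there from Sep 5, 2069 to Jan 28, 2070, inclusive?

Sep 5, 2069 is a Thursday.
The range spans 146 days (inclusive of both endpoints).
146 = 7 × 20 + 6, so there are 20 full weeks plus 6 extra days.
Each full week contributes one Tuesday: 20 so far.
The 6 extra days are Thursday, Friday, Saturday, Sunday, Monday, Tuesday — 1 of them qualifies.
Total: 20 + 1 = 21.

21 Tuesdays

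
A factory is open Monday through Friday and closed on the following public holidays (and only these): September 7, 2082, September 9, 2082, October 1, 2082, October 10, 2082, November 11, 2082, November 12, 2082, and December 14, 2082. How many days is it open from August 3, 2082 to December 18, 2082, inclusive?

August 3, 2082 is a Monday.
That's 138 days from start to end, counting both.
138 = 7 × 19 + 5, so there are 19 full weeks plus 5 extra days.
Each full week contributes 5 weekdays (Mon–Fri): 19 × 5 = 95.
The 5 extra days are Mon, Tue, Wed, Thu, Fri — 5 of them qualify.
Total: 95 + 5 = 100.
Holidays: September 7, 2082 (Mon); September 9, 2082 (Wed); October 1, 2082 (Thu); October 10, 2082 (Sat); November 11, 2082 (Wed); November 12, 2082 (Thu); December 14, 2082 (Mon).
6 of the 7 holidays fall on weekdays; the rest are weekends and were already excluded.
Business days: 100 − 6 = 94.

94 working days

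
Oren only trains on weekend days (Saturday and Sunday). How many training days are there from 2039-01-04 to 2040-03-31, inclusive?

2039-01-04 is a Tuesday.
The range spans 453 days (inclusive of both endpoints).
453 = 7 × 64 + 5, so there are 64 full weeks plus 5 extra days.
Each full week contributes 2 weekend days (Sat, Sun): 64 × 2 = 128.
The 5 extra days are Tuesday, Wednesday, Thursday, Friday, Saturday — 1 of them qualifies.
Total: 128 + 1 = 129.

129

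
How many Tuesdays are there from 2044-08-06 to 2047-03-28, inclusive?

138 Tuesdays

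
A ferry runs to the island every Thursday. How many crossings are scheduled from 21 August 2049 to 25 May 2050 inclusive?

39 Thursdays

21 August 2049 is a Saturday.
That's 278 days from start to end, counting both.
278 = 7 × 39 + 5, so there are 39 full weeks plus 5 extra days.
Each full week contributes one Thursday: 39 so far.
The 5 extra days are Sat, Sun, Mon, Tue, Wed — none qualify.
Total: 39 + 0 = 39.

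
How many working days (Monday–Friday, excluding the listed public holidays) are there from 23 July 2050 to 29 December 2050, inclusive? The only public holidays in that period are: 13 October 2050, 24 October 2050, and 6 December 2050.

111 working days

23 July 2050 is a Saturday.
That's 160 days from start to end, counting both.
160 = 7 × 22 + 6, so there are 22 full weeks plus 6 extra days.
Each full week contributes 5 weekdays (Mon–Fri): 22 × 5 = 110.
The 6 extra days are Sat, Sun, Mon, Tue, Wed, Thu — 4 of them qualify.
Total: 110 + 4 = 114.
Holidays: 13 October 2050 (Thu); 24 October 2050 (Mon); 6 December 2050 (Tue).
All 3 holidays fall on weekdays, so subtract 3.
Business days: 114 − 3 = 111.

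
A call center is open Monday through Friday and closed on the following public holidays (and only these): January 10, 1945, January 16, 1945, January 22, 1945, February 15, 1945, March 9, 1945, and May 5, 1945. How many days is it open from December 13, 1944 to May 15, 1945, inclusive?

December 13, 1944 is a Wednesday.
That's 154 days from start to end, counting both.
154 = 7 × 22, so the span is exactly 22 full weeks.
Each full week contributes 5 weekdays (Mon–Fri): 22 × 5 = 110.
Holidays: January 10, 1945 (Wed); January 16, 1945 (Tue); January 22, 1945 (Mon); February 15, 1945 (Thu); March 9, 1945 (Fri); May 5, 1945 (Sat).
5 of the 6 holidays fall on weekdays; the rest are weekends and were already excluded.
Business days: 110 − 5 = 105.

105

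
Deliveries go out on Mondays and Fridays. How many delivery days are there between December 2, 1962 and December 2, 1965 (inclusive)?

313

December 2, 1962 is a Sunday.
From December 2, 1962 to December 2, 1965 is 1097 days inclusive.
1097 = 7 × 156 + 5, so there are 156 full weeks plus 5 extra days.
Each full week contributes 2 days from the set (Mon, Fri): 156 × 2 = 312.
The 5 extra days are Sunday, Monday, Tuesday, Wednesday, Thursday — 1 of them qualifies.
Total: 312 + 1 = 313.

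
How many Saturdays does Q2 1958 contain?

13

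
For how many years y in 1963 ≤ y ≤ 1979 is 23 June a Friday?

Day of week of June 23 in each year:
1963: Sun, 1964: Tue, 1965: Wed, 1966: Thu, 1967: Fri ✓, 1968: Sun, 1969: Mon, 1970: Tue, 1971: Wed, 1972: Fri ✓, 1973: Sat, 1974: Sun, 1975: Mon, 1976: Wed, 1977: Thu, 1978: Fri ✓, 1979: Sat
Fridays: 1967, 1972, 1978.

3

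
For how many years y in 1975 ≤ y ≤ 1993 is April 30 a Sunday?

2

Day of week of April 30 in each year:
1975: Wed, 1976: Fri, 1977: Sat, 1978: Sun ✓, 1979: Mon, 1980: Wed, 1981: Thu, 1982: Fri, 1983: Sat, 1984: Mon, 1985: Tue, 1986: Wed, 1987: Thu, 1988: Sat, 1989: Sun ✓, 1990: Mon, 1991: Tue, 1992: Thu, 1993: Fri
Sundays: 1978, 1989.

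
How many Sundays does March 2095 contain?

4

1 March 2095 is a Tuesday.
That's 31 days from start to end, counting both.
31 = 7 × 4 + 3, so there are 4 full weeks plus 3 extra days.
Each full week contributes one Sunday: 4 so far.
The 3 extra days are Tue, Wed, Thu — none qualify.
Total: 4 + 0 = 4.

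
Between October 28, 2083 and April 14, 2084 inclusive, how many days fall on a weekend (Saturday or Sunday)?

October 28, 2083 is a Thursday.
The range spans 170 days (inclusive of both endpoints).
170 = 7 × 24 + 2, so there are 24 full weeks plus 2 extra days.
Each full week contributes 2 weekend days (Sat, Sun): 24 × 2 = 48.
The 2 extra days are Thu, Fri — none qualify.
Total: 48 + 0 = 48.

48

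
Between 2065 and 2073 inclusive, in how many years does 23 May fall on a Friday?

1

Day of week of May 23 in each year:
2065: Sat, 2066: Sun, 2067: Mon, 2068: Wed, 2069: Thu, 2070: Fri ✓, 2071: Sat, 2072: Mon, 2073: Tue
Fridays: 2070.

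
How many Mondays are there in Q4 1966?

1966-10-01 is a Saturday.
From 1966-10-01 to 1966-12-31 is 92 days inclusive.
92 = 7 × 13 + 1, so there are 13 full weeks plus 1 extra day.
Each full week contributes one Monday: 13 so far.
The 1 extra day is Sat — none qualify.
Total: 13 + 0 = 13.

13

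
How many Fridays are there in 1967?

Jan 1, 1967 is a Sunday.
From Jan 1, 1967 to Dec 31, 1967 is 365 days inclusive.
365 = 7 × 52 + 1, so there are 52 full weeks plus 1 extra day.
Each full week contributes one Friday: 52 so far.
The 1 extra day is Sun — none qualify.
Total: 52 + 0 = 52.

52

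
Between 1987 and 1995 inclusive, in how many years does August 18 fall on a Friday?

Day of week of August 18 in each year:
1987: Tue, 1988: Thu, 1989: Fri ✓, 1990: Sat, 1991: Sun, 1992: Tue, 1993: Wed, 1994: Thu, 1995: Fri ✓
Fridays: 1989, 1995.

2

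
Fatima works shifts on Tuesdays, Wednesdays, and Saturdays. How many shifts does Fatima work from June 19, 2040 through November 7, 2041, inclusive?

June 19, 2040 is a Tuesday.
From June 19, 2040 to November 7, 2041 is 507 days inclusive.
507 = 7 × 72 + 3, so there are 72 full weeks plus 3 extra days.
Each full week contributes 3 days from the set (Tue, Wed, Sat): 72 × 3 = 216.
The 3 extra days are Tuesday, Wednesday, Thursday — 2 of them qualify.
Total: 216 + 2 = 218.

218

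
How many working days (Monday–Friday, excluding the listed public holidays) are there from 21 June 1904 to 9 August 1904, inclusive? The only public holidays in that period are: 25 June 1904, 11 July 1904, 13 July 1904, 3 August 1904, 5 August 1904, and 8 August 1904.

31

21 June 1904 is a Tuesday.
From 21 June 1904 to 9 August 1904 is 50 days inclusive.
50 = 7 × 7 + 1, so there are 7 full weeks plus 1 extra day.
Each full week contributes 5 weekdays (Mon–Fri): 7 × 5 = 35.
The 1 extra day is Tuesday — 1 of them qualifies.
Total: 35 + 1 = 36.
Holidays: 25 June 1904 (Sat); 11 July 1904 (Mon); 13 July 1904 (Wed); 3 August 1904 (Wed); 5 August 1904 (Fri); 8 August 1904 (Mon).
5 of the 6 holidays fall on weekdays; the rest are weekends and were already excluded.
Business days: 36 − 5 = 31.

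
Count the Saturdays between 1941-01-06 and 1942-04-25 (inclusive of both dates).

68

1941-01-06 is a Monday.
From 1941-01-06 to 1942-04-25 is 475 days inclusive.
475 = 7 × 67 + 6, so there are 67 full weeks plus 6 extra days.
Each full week contributes one Saturday: 67 so far.
The 6 extra days are Monday, Tuesday, Wednesday, Thursday, Friday, Saturday — 1 of them qualifies.
Total: 67 + 1 = 68.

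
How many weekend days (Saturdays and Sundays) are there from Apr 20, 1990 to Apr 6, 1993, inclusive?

310

Apr 20, 1990 is a Friday.
That's 1083 days from start to end, counting both.
1083 = 7 × 154 + 5, so there are 154 full weeks plus 5 extra days.
Each full week contributes 2 weekend days (Sat, Sun): 154 × 2 = 308.
The 5 extra days are Friday, Saturday, Sunday, Monday, Tuesday — 2 of them qualify.
Total: 308 + 2 = 310.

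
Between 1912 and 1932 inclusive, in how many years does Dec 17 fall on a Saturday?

3

Day of week of December 17 in each year:
1912: Tue, 1913: Wed, 1914: Thu, 1915: Fri, 1916: Sun, 1917: Mon, 1918: Tue, 1919: Wed, 1920: Fri, 1921: Sat ✓, 1922: Sun, 1923: Mon, 1924: Wed, 1925: Thu, 1926: Fri, 1927: Sat ✓, 1928: Mon, 1929: Tue, 1930: Wed, 1931: Thu, 1932: Sat ✓
Saturdays: 1921, 1927, 1932.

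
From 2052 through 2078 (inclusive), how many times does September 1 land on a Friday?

3

Day of week of September 1 in each year:
2052: Sun, 2053: Mon, 2054: Tue, 2055: Wed, 2056: Fri ✓, 2057: Sat, 2058: Sun, 2059: Mon, 2060: Wed, 2061: Thu, 2062: Fri ✓, 2063: Sat, 2064: Mon, 2065: Tue, 2066: Wed, 2067: Thu, 2068: Sat, 2069: Sun, 2070: Mon, 2071: Tue, 2072: Thu, 2073: Fri ✓, 2074: Sat, 2075: Sun, 2076: Tue, 2077: Wed, 2078: Thu
Fridays: 2056, 2062, 2073.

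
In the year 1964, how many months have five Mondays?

A month has five Mondays exactly when Monday falls within its first (length − 28) days.
Jan: 31 days, starts Wed → 5 of Wed, Thu, Fri
Feb: 29 days, starts Sat → 5 of Sat
Mar: 31 days, starts Sun → 5 of Sun, Mon, Tue ✓
Apr: 30 days, starts Wed → 5 of Wed, Thu
May: 31 days, starts Fri → 5 of Fri, Sat, Sun
Jun: 30 days, starts Mon → 5 of Mon, Tue ✓
Jul: 31 days, starts Wed → 5 of Wed, Thu, Fri
Aug: 31 days, starts Sat → 5 of Sat, Sun, Mon ✓
Sep: 30 days, starts Tue → 5 of Tue, Wed
Oct: 31 days, starts Thu → 5 of Thu, Fri, Sat
Nov: 30 days, starts Sun → 5 of Sun, Mon ✓
Dec: 31 days, starts Tue → 5 of Tue, Wed, Thu
Months with five Mondays: Mar, Jun, Aug, Nov.

4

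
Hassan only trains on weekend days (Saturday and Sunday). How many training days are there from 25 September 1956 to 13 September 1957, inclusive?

100

25 September 1956 is a Tuesday.
That's 354 days from start to end, counting both.
354 = 7 × 50 + 4, so there are 50 full weeks plus 4 extra days.
Each full week contributes 2 weekend days (Sat, Sun): 50 × 2 = 100.
The 4 extra days are Tue, Wed, Thu, Fri — none qualify.
Total: 100 + 0 = 100.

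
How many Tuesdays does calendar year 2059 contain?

52

2059-01-01 is a Wednesday.
That's 365 days from start to end, counting both.
365 = 7 × 52 + 1, so there are 52 full weeks plus 1 extra day.
Each full week contributes one Tuesday: 52 so far.
The 1 extra day is Wed — none qualify.
Total: 52 + 0 = 52.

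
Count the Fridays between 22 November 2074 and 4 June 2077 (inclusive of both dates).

22 November 2074 is a Thursday.
From 22 November 2074 to 4 June 2077 is 926 days inclusive.
926 = 7 × 132 + 2, so there are 132 full weeks plus 2 extra days.
Each full week contributes one Friday: 132 so far.
The 2 extra days are Thursday, Friday — 1 of them qualifies.
Total: 132 + 1 = 133.

133 Fridays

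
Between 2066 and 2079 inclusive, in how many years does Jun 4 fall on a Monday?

Day of week of June 4 in each year:
2066: Fri, 2067: Sat, 2068: Mon ✓, 2069: Tue, 2070: Wed, 2071: Thu, 2072: Sat, 2073: Sun, 2074: Mon ✓, 2075: Tue, 2076: Thu, 2077: Fri, 2078: Sat, 2079: Sun
Mondays: 2068, 2074.

2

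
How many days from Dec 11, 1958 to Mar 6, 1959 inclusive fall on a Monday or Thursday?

25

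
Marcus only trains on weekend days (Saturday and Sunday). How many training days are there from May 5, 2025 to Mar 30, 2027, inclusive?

May 5, 2025 is a Monday.
That's 695 days from start to end, counting both.
695 = 7 × 99 + 2, so there are 99 full weeks plus 2 extra days.
Each full week contributes 2 weekend days (Sat, Sun): 99 × 2 = 198.
The 2 extra days are Mon, Tue — none qualify.
Total: 198 + 0 = 198.

198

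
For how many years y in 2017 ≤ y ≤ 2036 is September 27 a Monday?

Day of week of September 27 in each year:
2017: Wed, 2018: Thu, 2019: Fri, 2020: Sun, 2021: Mon ✓, 2022: Tue, 2023: Wed, 2024: Fri, 2025: Sat, 2026: Sun, 2027: Mon ✓, 2028: Wed, 2029: Thu, 2030: Fri, 2031: Sat, 2032: Mon ✓, 2033: Tue, 2034: Wed, 2035: Thu, 2036: Sat
Mondays: 2021, 2027, 2032.

3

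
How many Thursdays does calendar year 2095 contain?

January 1, 2095 is a Saturday.
That's 365 days from start to end, counting both.
365 = 7 × 52 + 1, so there are 52 full weeks plus 1 extra day.
Each full week contributes one Thursday: 52 so far.
The 1 extra day is Saturday — none qualify.
Total: 52 + 0 = 52.

52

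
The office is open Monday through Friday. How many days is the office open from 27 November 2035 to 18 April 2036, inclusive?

104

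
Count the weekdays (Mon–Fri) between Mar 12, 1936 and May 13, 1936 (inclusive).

45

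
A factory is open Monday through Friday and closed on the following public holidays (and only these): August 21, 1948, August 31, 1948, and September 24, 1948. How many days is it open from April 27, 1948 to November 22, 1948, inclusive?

148 working days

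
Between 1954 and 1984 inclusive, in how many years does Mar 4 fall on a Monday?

Day of week of March 4 in each year:
1954: Thu, 1955: Fri, 1956: Sun, 1957: Mon ✓, 1958: Tue, 1959: Wed, 1960: Fri, 1961: Sat, 1962: Sun, 1963: Mon ✓, 1964: Wed, 1965: Thu, 1966: Fri, 1967: Sat, 1968: Mon ✓, 1969: Tue, 1970: Wed, 1971: Thu, 1972: Sat, 1973: Sun, 1974: Mon ✓, 1975: Tue, 1976: Thu, 1977: Fri, 1978: Sat, 1979: Sun, 1980: Tue, 1981: Wed, 1982: Thu, 1983: Fri, 1984: Sun
Mondays: 1957, 1963, 1968, 1974.

4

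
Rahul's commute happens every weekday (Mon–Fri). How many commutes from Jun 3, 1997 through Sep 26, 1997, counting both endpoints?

84

Jun 3, 1997 is a Tuesday.
From Jun 3, 1997 to Sep 26, 1997 is 116 days inclusive.
116 = 7 × 16 + 4, so there are 16 full weeks plus 4 extra days.
Each full week contributes 5 weekdays (Mon–Fri): 16 × 5 = 80.
The 4 extra days are Tue, Wed, Thu, Fri — 4 of them qualify.
Total: 80 + 4 = 84.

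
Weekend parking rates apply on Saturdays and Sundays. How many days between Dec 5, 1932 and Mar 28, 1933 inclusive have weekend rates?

Dec 5, 1932 is a Monday.
The range spans 114 days (inclusive of both endpoints).
114 = 7 × 16 + 2, so there are 16 full weeks plus 2 extra days.
Each full week contributes 2 weekend days (Sat, Sun): 16 × 2 = 32.
The 2 extra days are Mon, Tue — none qualify.
Total: 32 + 0 = 32.

32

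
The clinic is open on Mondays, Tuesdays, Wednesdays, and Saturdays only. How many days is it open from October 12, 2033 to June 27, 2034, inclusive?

148

October 12, 2033 is a Wednesday.
That's 259 days from start to end, counting both.
259 = 7 × 37, so the span is exactly 37 full weeks.
Each full week contributes 4 days from the set (Mon, Tue, Wed, Sat): 37 × 4 = 148.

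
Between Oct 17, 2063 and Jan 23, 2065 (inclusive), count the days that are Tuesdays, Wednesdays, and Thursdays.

Oct 17, 2063 is a Wednesday.
From Oct 17, 2063 to Jan 23, 2065 is 465 days inclusive.
465 = 7 × 66 + 3, so there are 66 full weeks plus 3 extra days.
Each full week contributes 3 days from the set (Tue, Wed, Thu): 66 × 3 = 198.
The 3 extra days are Wednesday, Thursday, Friday — 2 of them qualify.
Total: 198 + 2 = 200.

200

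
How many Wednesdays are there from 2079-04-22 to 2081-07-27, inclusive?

118 Wednesdays

2079-04-22 is a Saturday.
The range spans 828 days (inclusive of both endpoints).
828 = 7 × 118 + 2, so there are 118 full weeks plus 2 extra days.
Each full week contributes one Wednesday: 118 so far.
The 2 extra days are Saturday, Sunday — none qualify.
Total: 118 + 0 = 118.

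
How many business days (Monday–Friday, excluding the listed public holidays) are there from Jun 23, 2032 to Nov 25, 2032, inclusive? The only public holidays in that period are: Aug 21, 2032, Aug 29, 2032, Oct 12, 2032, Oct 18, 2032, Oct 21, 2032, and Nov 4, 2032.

108 business days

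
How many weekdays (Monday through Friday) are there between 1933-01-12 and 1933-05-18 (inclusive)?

91 weekdays

1933-01-12 is a Thursday.
From 1933-01-12 to 1933-05-18 is 127 days inclusive.
127 = 7 × 18 + 1, so there are 18 full weeks plus 1 extra day.
Each full week contributes 5 weekdays (Mon–Fri): 18 × 5 = 90.
The 1 extra day is Thursday — 1 of them qualifies.
Total: 90 + 1 = 91.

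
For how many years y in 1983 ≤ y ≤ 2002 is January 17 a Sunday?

3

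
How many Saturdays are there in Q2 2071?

13

2071-04-01 is a Wednesday.
That's 91 days from start to end, counting both.
91 = 7 × 13, so the span is exactly 13 full weeks.
Each full week contributes one Saturday: 13 so far.
Total: 13.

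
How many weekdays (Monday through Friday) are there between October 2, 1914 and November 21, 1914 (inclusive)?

36

October 2, 1914 is a Friday.
That's 51 days from start to end, counting both.
51 = 7 × 7 + 2, so there are 7 full weeks plus 2 extra days.
Each full week contributes 5 weekdays (Mon–Fri): 7 × 5 = 35.
The 2 extra days are Friday, Saturday — 1 of them qualifies.
Total: 35 + 1 = 36.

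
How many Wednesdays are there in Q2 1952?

13

Apr 1, 1952 is a Tuesday.
The range spans 91 days (inclusive of both endpoints).
91 = 7 × 13, so the span is exactly 13 full weeks.
Each full week contributes one Wednesday: 13 so far.
Total: 13.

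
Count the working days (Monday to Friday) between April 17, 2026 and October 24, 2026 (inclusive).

April 17, 2026 is a Friday.
That's 191 days from start to end, counting both.
191 = 7 × 27 + 2, so there are 27 full weeks plus 2 extra days.
Each full week contributes 5 weekdays (Mon–Fri): 27 × 5 = 135.
The 2 extra days are Fri, Sat — 1 of them qualifies.
Total: 135 + 1 = 136.

136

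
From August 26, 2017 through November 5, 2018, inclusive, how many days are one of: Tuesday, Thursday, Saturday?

187

August 26, 2017 is a Saturday.
From August 26, 2017 to November 5, 2018 is 437 days inclusive.
437 = 7 × 62 + 3, so there are 62 full weeks plus 3 extra days.
Each full week contributes 3 days from the set (Tue, Thu, Sat): 62 × 3 = 186.
The 3 extra days are Saturday, Sunday, Monday — 1 of them qualifies.
Total: 186 + 1 = 187.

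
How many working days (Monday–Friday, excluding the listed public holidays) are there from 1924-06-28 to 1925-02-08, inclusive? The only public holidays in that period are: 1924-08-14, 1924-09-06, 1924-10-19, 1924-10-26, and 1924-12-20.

159 working days

1924-06-28 is a Saturday.
That's 226 days from start to end, counting both.
226 = 7 × 32 + 2, so there are 32 full weeks plus 2 extra days.
Each full week contributes 5 weekdays (Mon–Fri): 32 × 5 = 160.
The 2 extra days are Saturday, Sunday — none qualify.
Total: 160 + 0 = 160.
Holidays: 1924-08-14 (Thu); 1924-09-06 (Sat); 1924-10-19 (Sun); 1924-10-26 (Sun); 1924-12-20 (Sat).
1 of the 5 holidays fall on weekdays; the rest are weekends and were already excluded.
Business days: 160 − 1 = 159.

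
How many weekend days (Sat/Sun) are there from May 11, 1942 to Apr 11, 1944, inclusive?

May 11, 1942 is a Monday.
That's 702 days from start to end, counting both.
702 = 7 × 100 + 2, so there are 100 full weeks plus 2 extra days.
Each full week contributes 2 weekend days (Sat, Sun): 100 × 2 = 200.
The 2 extra days are Mon, Tue — none qualify.
Total: 200 + 0 = 200.

200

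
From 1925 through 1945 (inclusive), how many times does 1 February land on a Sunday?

Day of week of February 1 in each year:
1925: Sun ✓, 1926: Mon, 1927: Tue, 1928: Wed, 1929: Fri, 1930: Sat, 1931: Sun ✓, 1932: Mon, 1933: Wed, 1934: Thu, 1935: Fri, 1936: Sat, 1937: Mon, 1938: Tue, 1939: Wed, 1940: Thu, 1941: Sat, 1942: Sun ✓, 1943: Mon, 1944: Tue, 1945: Thu
Sundays: 1925, 1931, 1942.

3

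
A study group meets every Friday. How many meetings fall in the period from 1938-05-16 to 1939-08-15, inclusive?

1938-05-16 is a Monday.
From 1938-05-16 to 1939-08-15 is 457 days inclusive.
457 = 7 × 65 + 2, so there are 65 full weeks plus 2 extra days.
Each full week contributes one Friday: 65 so far.
The 2 extra days are Mon, Tue — none qualify.
Total: 65 + 0 = 65.

65 Fridays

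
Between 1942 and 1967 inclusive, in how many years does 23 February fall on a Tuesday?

4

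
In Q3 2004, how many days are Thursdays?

July 1, 2004 is a Thursday.
From July 1, 2004 to September 30, 2004 is 92 days inclusive.
92 = 7 × 13 + 1, so there are 13 full weeks plus 1 extra day.
Each full week contributes one Thursday: 13 so far.
The 1 extra day is Thursday — 1 of them qualifies.
Total: 13 + 1 = 14.

14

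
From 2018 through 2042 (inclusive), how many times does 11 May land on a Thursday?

Day of week of May 11 in each year:
2018: Fri, 2019: Sat, 2020: Mon, 2021: Tue, 2022: Wed, 2023: Thu ✓, 2024: Sat, 2025: Sun, 2026: Mon, 2027: Tue, 2028: Thu ✓, 2029: Fri, 2030: Sat, 2031: Sun, 2032: Tue, 2033: Wed, 2034: Thu ✓, 2035: Fri, 2036: Sun, 2037: Mon, 2038: Tue, 2039: Wed, 2040: Fri, 2041: Sat, 2042: Sun
Thursdays: 2023, 2028, 2034.

3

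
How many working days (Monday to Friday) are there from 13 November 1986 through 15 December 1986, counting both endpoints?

13 November 1986 is a Thursday.
The range spans 33 days (inclusive of both endpoints).
33 = 7 × 4 + 5, so there are 4 full weeks plus 5 extra days.
Each full week contributes 5 weekdays (Mon–Fri): 4 × 5 = 20.
The 5 extra days are Thursday, Friday, Saturday, Sunday, Monday — 3 of them qualify.
Total: 20 + 3 = 23.

23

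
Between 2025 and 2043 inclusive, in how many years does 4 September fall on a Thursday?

4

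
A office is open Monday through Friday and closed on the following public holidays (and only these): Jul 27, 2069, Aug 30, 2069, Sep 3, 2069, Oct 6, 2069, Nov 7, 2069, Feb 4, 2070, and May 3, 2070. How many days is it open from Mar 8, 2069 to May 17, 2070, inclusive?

307 working days

Mar 8, 2069 is a Friday.
The range spans 436 days (inclusive of both endpoints).
436 = 7 × 62 + 2, so there are 62 full weeks plus 2 extra days.
Each full week contributes 5 weekdays (Mon–Fri): 62 × 5 = 310.
The 2 extra days are Friday, Saturday — 1 of them qualifies.
Total: 310 + 1 = 311.
Holidays: Jul 27, 2069 (Sat); Aug 30, 2069 (Fri); Sep 3, 2069 (Tue); Oct 6, 2069 (Sun); Nov 7, 2069 (Thu); Feb 4, 2070 (Tue); May 3, 2070 (Sat).
4 of the 7 holidays fall on weekdays; the rest are weekends and were already excluded.
Business days: 311 − 4 = 307.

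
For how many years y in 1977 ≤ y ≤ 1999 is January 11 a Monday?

4

Day of week of January 11 in each year:
1977: Tue, 1978: Wed, 1979: Thu, 1980: Fri, 1981: Sun, 1982: Mon ✓, 1983: Tue, 1984: Wed, 1985: Fri, 1986: Sat, 1987: Sun, 1988: Mon ✓, 1989: Wed, 1990: Thu, 1991: Fri, 1992: Sat, 1993: Mon ✓, 1994: Tue, 1995: Wed, 1996: Thu, 1997: Sat, 1998: Sun, 1999: Mon ✓
Mondays: 1982, 1988, 1993, 1999.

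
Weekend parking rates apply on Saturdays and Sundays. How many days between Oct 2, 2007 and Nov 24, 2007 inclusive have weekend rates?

Oct 2, 2007 is a Tuesday.
That's 54 days from start to end, counting both.
54 = 7 × 7 + 5, so there are 7 full weeks plus 5 extra days.
Each full week contributes 2 weekend days (Sat, Sun): 7 × 2 = 14.
The 5 extra days are Tuesday, Wednesday, Thursday, Friday, Saturday — 1 of them qualifies.
Total: 14 + 1 = 15.

15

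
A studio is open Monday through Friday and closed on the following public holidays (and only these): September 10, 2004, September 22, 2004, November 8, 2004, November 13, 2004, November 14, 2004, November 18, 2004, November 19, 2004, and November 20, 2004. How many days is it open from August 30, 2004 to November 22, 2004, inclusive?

56 business days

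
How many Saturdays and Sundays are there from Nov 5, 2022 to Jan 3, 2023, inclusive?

Nov 5, 2022 is a Saturday.
That's 60 days from start to end, counting both.
60 = 7 × 8 + 4, so there are 8 full weeks plus 4 extra days.
Each full week contributes 2 weekend days (Sat, Sun): 8 × 2 = 16.
The 4 extra days are Saturday, Sunday, Monday, Tuesday — 2 of them qualify.
Total: 16 + 2 = 18.

18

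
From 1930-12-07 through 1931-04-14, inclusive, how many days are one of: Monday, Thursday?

1930-12-07 is a Sunday.
From 1930-12-07 to 1931-04-14 is 129 days inclusive.
129 = 7 × 18 + 3, so there are 18 full weeks plus 3 extra days.
Each full week contributes 2 days from the set (Mon, Thu): 18 × 2 = 36.
The 3 extra days are Sunday, Monday, Tuesday — 1 of them qualifies.
Total: 36 + 1 = 37.

37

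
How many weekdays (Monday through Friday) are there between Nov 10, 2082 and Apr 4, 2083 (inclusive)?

104

Nov 10, 2082 is a Tuesday.
The range spans 146 days (inclusive of both endpoints).
146 = 7 × 20 + 6, so there are 20 full weeks plus 6 extra days.
Each full week contributes 5 weekdays (Mon–Fri): 20 × 5 = 100.
The 6 extra days are Tue, Wed, Thu, Fri, Sat, Sun — 4 of them qualify.
Total: 100 + 4 = 104.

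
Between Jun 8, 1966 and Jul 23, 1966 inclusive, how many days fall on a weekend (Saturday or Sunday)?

13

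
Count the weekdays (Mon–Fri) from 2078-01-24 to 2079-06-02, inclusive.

355

2078-01-24 is a Monday.
The range spans 495 days (inclusive of both endpoints).
495 = 7 × 70 + 5, so there are 70 full weeks plus 5 extra days.
Each full week contributes 5 weekdays (Mon–Fri): 70 × 5 = 350.
The 5 extra days are Monday, Tuesday, Wednesday, Thursday, Friday — 5 of them qualify.
Total: 350 + 5 = 355.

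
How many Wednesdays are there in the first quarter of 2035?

1 January 2035 is a Monday.
The range spans 90 days (inclusive of both endpoints).
90 = 7 × 12 + 6, so there are 12 full weeks plus 6 extra days.
Each full week contributes one Wednesday: 12 so far.
The 6 extra days are Mon, Tue, Wed, Thu, Fri, Sat — 1 of them qualifies.
Total: 12 + 1 = 13.

13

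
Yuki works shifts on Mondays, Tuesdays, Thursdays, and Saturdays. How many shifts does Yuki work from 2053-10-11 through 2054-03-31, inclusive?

99

2053-10-11 is a Saturday.
That's 172 days from start to end, counting both.
172 = 7 × 24 + 4, so there are 24 full weeks plus 4 extra days.
Each full week contributes 4 days from the set (Mon, Tue, Thu, Sat): 24 × 4 = 96.
The 4 extra days are Sat, Sun, Mon, Tue — 3 of them qualify.
Total: 96 + 3 = 99.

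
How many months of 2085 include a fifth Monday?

A month has five Mondays exactly when Monday falls within its first (length − 28) days.
Jan: 31 days, starts Mon → 5 of Mon, Tue, Wed ✓
Feb: 28 days, starts Thu → 5 of (none)
Mar: 31 days, starts Thu → 5 of Thu, Fri, Sat
Apr: 30 days, starts Sun → 5 of Sun, Mon ✓
May: 31 days, starts Tue → 5 of Tue, Wed, Thu
Jun: 30 days, starts Fri → 5 of Fri, Sat
Jul: 31 days, starts Sun → 5 of Sun, Mon, Tue ✓
Aug: 31 days, starts Wed → 5 of Wed, Thu, Fri
Sep: 30 days, starts Sat → 5 of Sat, Sun
Oct: 31 days, starts Mon → 5 of Mon, Tue, Wed ✓
Nov: 30 days, starts Thu → 5 of Thu, Fri
Dec: 31 days, starts Sat → 5 of Sat, Sun, Mon ✓
Months with five Mondays: Jan, Apr, Jul, Oct, Dec.

5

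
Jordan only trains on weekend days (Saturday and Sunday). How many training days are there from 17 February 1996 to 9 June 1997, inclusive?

17 February 1996 is a Saturday.
From 17 February 1996 to 9 June 1997 is 479 days inclusive.
479 = 7 × 68 + 3, so there are 68 full weeks plus 3 extra days.
Each full week contributes 2 weekend days (Sat, Sun): 68 × 2 = 136.
The 3 extra days are Saturday, Sunday, Monday — 2 of them qualify.
Total: 136 + 2 = 138.

138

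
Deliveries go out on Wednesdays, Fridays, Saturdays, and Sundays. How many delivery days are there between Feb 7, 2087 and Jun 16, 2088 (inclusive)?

Feb 7, 2087 is a Friday.
From Feb 7, 2087 to Jun 16, 2088 is 496 days inclusive.
496 = 7 × 70 + 6, so there are 70 full weeks plus 6 extra days.
Each full week contributes 4 days from the set (Wed, Fri, Sat, Sun): 70 × 4 = 280.
The 6 extra days are Fri, Sat, Sun, Mon, Tue, Wed — 4 of them qualify.
Total: 280 + 4 = 284.

284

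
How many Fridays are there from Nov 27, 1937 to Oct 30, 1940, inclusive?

Nov 27, 1937 is a Saturday.
That's 1069 days from start to end, counting both.
1069 = 7 × 152 + 5, so there are 152 full weeks plus 5 extra days.
Each full week contributes one Friday: 152 so far.
The 5 extra days are Saturday, Sunday, Monday, Tuesday, Wednesday — none qualify.
Total: 152 + 0 = 152.

152 Fridays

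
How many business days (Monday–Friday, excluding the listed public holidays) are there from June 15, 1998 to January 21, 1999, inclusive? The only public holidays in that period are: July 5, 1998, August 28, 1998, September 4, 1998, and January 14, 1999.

156

June 15, 1998 is a Monday.
From June 15, 1998 to January 21, 1999 is 221 days inclusive.
221 = 7 × 31 + 4, so there are 31 full weeks plus 4 extra days.
Each full week contributes 5 weekdays (Mon–Fri): 31 × 5 = 155.
The 4 extra days are Mon, Tue, Wed, Thu — 4 of them qualify.
Total: 155 + 4 = 159.
Holidays: July 5, 1998 (Sun); August 28, 1998 (Fri); September 4, 1998 (Fri); January 14, 1999 (Thu).
3 of the 4 holidays fall on weekdays; the rest are weekends and were already excluded.
Business days: 159 − 3 = 156.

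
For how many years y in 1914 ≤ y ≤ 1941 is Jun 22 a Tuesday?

4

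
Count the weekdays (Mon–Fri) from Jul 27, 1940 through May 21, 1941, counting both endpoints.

Jul 27, 1940 is a Saturday.
From Jul 27, 1940 to May 21, 1941 is 299 days inclusive.
299 = 7 × 42 + 5, so there are 42 full weeks plus 5 extra days.
Each full week contributes 5 weekdays (Mon–Fri): 42 × 5 = 210.
The 5 extra days are Saturday, Sunday, Monday, Tuesday, Wednesday — 3 of them qualify.
Total: 210 + 3 = 213.

213 weekdays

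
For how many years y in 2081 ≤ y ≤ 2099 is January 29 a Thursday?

Day of week of January 29 in each year:
2081: Wed, 2082: Thu ✓, 2083: Fri, 2084: Sat, 2085: Mon, 2086: Tue, 2087: Wed, 2088: Thu ✓, 2089: Sat, 2090: Sun, 2091: Mon, 2092: Tue, 2093: Thu ✓, 2094: Fri, 2095: Sat, 2096: Sun, 2097: Tue, 2098: Wed, 2099: Thu ✓
Thursdays: 2082, 2088, 2093, 2099.

4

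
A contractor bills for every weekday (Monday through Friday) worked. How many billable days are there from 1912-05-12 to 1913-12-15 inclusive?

1912-05-12 is a Sunday.
That's 583 days from start to end, counting both.
583 = 7 × 83 + 2, so there are 83 full weeks plus 2 extra days.
Each full week contributes 5 weekdays (Mon–Fri): 83 × 5 = 415.
The 2 extra days are Sunday, Monday — 1 of them qualifies.
Total: 415 + 1 = 416.

416 weekdays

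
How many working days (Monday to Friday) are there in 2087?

January 1, 2087 is a Wednesday.
The range spans 365 days (inclusive of both endpoints).
365 = 7 × 52 + 1, so there are 52 full weeks plus 1 extra day.
Each full week contributes 5 weekdays (Mon–Fri): 52 × 5 = 260.
The 1 extra day is Wed — 1 of them qualifies.
Total: 260 + 1 = 261.

261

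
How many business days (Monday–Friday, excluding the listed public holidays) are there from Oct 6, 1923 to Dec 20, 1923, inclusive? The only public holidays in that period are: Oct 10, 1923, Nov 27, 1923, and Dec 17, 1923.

Oct 6, 1923 is a Saturday.
The range spans 76 days (inclusive of both endpoints).
76 = 7 × 10 + 6, so there are 10 full weeks plus 6 extra days.
Each full week contributes 5 weekdays (Mon–Fri): 10 × 5 = 50.
The 6 extra days are Sat, Sun, Mon, Tue, Wed, Thu — 4 of them qualify.
Total: 50 + 4 = 54.
Holidays: Oct 10, 1923 (Wed); Nov 27, 1923 (Tue); Dec 17, 1923 (Mon).
All 3 holidays fall on weekdays, so subtract 3.
Business days: 54 − 3 = 51.

51 business days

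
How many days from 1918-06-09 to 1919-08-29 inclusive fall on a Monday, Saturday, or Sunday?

1918-06-09 is a Sunday.
That's 447 days from start to end, counting both.
447 = 7 × 63 + 6, so there are 63 full weeks plus 6 extra days.
Each full week contributes 3 days from the set (Mon, Sat, Sun): 63 × 3 = 189.
The 6 extra days are Sunday, Monday, Tuesday, Wednesday, Thursday, Friday — 2 of them qualify.
Total: 189 + 2 = 191.

191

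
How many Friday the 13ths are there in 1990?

The 13th falls on a Friday when the month's 13th has weekday Fri.
Jan 13 is Sat; Feb 13 is Tue; Mar 13 is Tue; Apr 13 is Fri ✓; May 13 is Sun; Jun 13 is Wed; Jul 13 is Fri ✓; Aug 13 is Mon; Sep 13 is Thu; Oct 13 is Sat; Nov 13 is Tue; Dec 13 is Thu.
Friday the 13ths: Apr, Jul.

2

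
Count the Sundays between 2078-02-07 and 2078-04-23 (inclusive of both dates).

10

2078-02-07 is a Monday.
That's 76 days from start to end, counting both.
76 = 7 × 10 + 6, so there are 10 full weeks plus 6 extra days.
Each full week contributes one Sunday: 10 so far.
The 6 extra days are Monday, Tuesday, Wednesday, Thursday, Friday, Saturday — none qualify.
Total: 10 + 0 = 10.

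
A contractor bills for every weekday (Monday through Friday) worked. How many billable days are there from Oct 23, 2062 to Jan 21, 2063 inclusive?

65 weekdays

Oct 23, 2062 is a Monday.
The range spans 91 days (inclusive of both endpoints).
91 = 7 × 13, so the span is exactly 13 full weeks.
Each full week contributes 5 weekdays (Mon–Fri): 13 × 5 = 65.
Total: 65.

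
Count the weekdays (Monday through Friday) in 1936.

January 1, 1936 is a Wednesday.
The range spans 366 days (inclusive of both endpoints).
366 = 7 × 52 + 2, so there are 52 full weeks plus 2 extra days.
Each full week contributes 5 weekdays (Mon–Fri): 52 × 5 = 260.
The 2 extra days are Wed, Thu — 2 of them qualify.
Total: 260 + 2 = 262.

262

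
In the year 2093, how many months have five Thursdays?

5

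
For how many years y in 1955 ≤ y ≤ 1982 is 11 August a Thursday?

4

Day of week of August 11 in each year:
1955: Thu ✓, 1956: Sat, 1957: Sun, 1958: Mon, 1959: Tue, 1960: Thu ✓, 1961: Fri, 1962: Sat, 1963: Sun, 1964: Tue, 1965: Wed, 1966: Thu ✓, 1967: Fri, 1968: Sun, 1969: Mon, 1970: Tue, 1971: Wed, 1972: Fri, 1973: Sat, 1974: Sun, 1975: Mon, 1976: Wed, 1977: Thu ✓, 1978: Fri, 1979: Sat, 1980: Mon, 1981: Tue, 1982: Wed
Thursdays: 1955, 1960, 1966, 1977.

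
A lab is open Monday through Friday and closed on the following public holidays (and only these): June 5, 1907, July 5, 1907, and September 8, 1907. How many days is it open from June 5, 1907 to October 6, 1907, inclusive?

June 5, 1907 is a Wednesday.
The range spans 124 days (inclusive of both endpoints).
124 = 7 × 17 + 5, so there are 17 full weeks plus 5 extra days.
Each full week contributes 5 weekdays (Mon–Fri): 17 × 5 = 85.
The 5 extra days are Wed, Thu, Fri, Sat, Sun — 3 of them qualify.
Total: 85 + 3 = 88.
Holidays: June 5, 1907 (Wed); July 5, 1907 (Fri); September 8, 1907 (Sun).
2 of the 3 holidays fall on weekdays; the rest are weekends and were already excluded.
Business days: 88 − 2 = 86.

86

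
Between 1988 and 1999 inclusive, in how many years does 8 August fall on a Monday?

2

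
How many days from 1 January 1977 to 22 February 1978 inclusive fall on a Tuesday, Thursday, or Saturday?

1 January 1977 is a Saturday.
The range spans 418 days (inclusive of both endpoints).
418 = 7 × 59 + 5, so there are 59 full weeks plus 5 extra days.
Each full week contributes 3 days from the set (Tue, Thu, Sat): 59 × 3 = 177.
The 5 extra days are Sat, Sun, Mon, Tue, Wed — 2 of them qualify.
Total: 177 + 2 = 179.

179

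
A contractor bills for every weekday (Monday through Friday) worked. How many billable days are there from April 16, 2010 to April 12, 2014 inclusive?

April 16, 2010 is a Friday.
That's 1458 days from start to end, counting both.
1458 = 7 × 208 + 2, so there are 208 full weeks plus 2 extra days.
Each full week contributes 5 weekdays (Mon–Fri): 208 × 5 = 1040.
The 2 extra days are Fri, Sat — 1 of them qualifies.
Total: 1040 + 1 = 1041.

1041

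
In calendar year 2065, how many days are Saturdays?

52

Jan 1, 2065 is a Thursday.
The range spans 365 days (inclusive of both endpoints).
365 = 7 × 52 + 1, so there are 52 full weeks plus 1 extra day.
Each full week contributes one Saturday: 52 so far.
The 1 extra day is Thu — none qualify.
Total: 52 + 0 = 52.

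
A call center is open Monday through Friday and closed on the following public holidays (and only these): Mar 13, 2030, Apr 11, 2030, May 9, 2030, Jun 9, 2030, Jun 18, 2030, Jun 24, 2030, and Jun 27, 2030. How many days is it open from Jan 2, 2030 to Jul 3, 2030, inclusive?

125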